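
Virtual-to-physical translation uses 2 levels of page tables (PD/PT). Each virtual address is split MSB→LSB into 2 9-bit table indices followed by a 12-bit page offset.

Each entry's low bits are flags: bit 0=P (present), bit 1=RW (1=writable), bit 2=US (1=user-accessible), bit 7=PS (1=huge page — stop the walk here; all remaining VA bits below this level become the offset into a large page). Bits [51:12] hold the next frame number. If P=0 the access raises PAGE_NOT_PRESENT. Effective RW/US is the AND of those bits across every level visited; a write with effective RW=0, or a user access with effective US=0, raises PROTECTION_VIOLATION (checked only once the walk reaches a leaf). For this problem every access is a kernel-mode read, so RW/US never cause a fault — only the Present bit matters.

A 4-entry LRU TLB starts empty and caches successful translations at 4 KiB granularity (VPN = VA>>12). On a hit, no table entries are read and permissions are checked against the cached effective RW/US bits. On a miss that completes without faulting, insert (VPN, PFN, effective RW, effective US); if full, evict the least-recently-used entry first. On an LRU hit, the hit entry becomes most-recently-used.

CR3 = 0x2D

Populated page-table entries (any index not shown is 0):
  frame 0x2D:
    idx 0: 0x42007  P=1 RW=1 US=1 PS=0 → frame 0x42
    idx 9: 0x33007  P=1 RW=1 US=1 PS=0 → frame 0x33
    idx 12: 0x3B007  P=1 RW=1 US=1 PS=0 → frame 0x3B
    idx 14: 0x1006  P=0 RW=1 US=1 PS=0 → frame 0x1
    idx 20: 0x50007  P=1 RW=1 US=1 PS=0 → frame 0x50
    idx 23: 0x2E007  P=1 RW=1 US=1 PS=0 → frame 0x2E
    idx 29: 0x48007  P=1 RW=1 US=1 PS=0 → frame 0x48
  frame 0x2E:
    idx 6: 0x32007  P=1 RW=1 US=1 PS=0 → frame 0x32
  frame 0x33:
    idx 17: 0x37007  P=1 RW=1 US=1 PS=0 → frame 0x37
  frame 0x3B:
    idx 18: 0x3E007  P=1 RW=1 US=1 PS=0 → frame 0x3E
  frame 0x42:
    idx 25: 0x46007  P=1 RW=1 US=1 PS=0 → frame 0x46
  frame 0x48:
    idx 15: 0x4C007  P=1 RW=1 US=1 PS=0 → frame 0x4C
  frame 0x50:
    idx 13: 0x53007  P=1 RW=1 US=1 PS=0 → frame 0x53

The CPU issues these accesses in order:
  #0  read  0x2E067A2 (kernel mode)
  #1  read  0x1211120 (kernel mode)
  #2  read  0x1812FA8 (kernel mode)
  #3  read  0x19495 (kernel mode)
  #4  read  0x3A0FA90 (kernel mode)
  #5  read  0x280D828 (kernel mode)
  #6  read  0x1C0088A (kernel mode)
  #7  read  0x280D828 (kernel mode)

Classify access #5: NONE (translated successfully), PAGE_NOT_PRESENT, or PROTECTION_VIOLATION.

Walk each access:
#0 VA=0x2E067A2 (r,kernel):
  lvl0: tbl 0x2D, slot 23 ⇒ 0x2E007 (P1/RW1/US1/PS0)
  lvl1: tbl 0x2E, slot 6 ⇒ 0x32007 (P1/RW1/US1/PS0)
  ⇒ phys 0x327A2  [2 reads]
#1 VA=0x1211120 (r,kernel):
  lvl0: tbl 0x2D, slot 9 ⇒ 0x33007 (P1/RW1/US1/PS0)
  lvl1: tbl 0x33, slot 17 ⇒ 0x37007 (P1/RW1/US1/PS0)
  ⇒ phys 0x37120  [2 reads]
#2 VA=0x1812FA8 (r,kernel):
  lvl0: tbl 0x2D, slot 12 ⇒ 0x3B007 (P1/RW1/US1/PS0)
  lvl1: tbl 0x3B, slot 18 ⇒ 0x3E007 (P1/RW1/US1/PS0)
  ⇒ phys 0x3EFA8  [2 reads]
#3 VA=0x19495 (r,kernel):
  lvl0: tbl 0x2D, slot 0 ⇒ 0x42007 (P1/RW1/US1/PS0)
  lvl1: tbl 0x42, slot 25 ⇒ 0x46007 (P1/RW1/US1/PS0)
  ⇒ phys 0x46495  [2 reads]
#4 VA=0x3A0FA90 (r,kernel):
  lvl0: tbl 0x2D, slot 29 ⇒ 0x48007 (P1/RW1/US1/PS0)
  lvl1: tbl 0x48, slot 15 ⇒ 0x4C007 (P1/RW1/US1/PS0)
  ⇒ phys 0x4CA90  [2 reads]
#5 VA=0x280D828 (r,kernel):
  lvl0: tbl 0x2D, slot 20 ⇒ 0x50007 (P1/RW1/US1/PS0)
  lvl1: tbl 0x50, slot 13 ⇒ 0x53007 (P1/RW1/US1/PS0)
  ⇒ phys 0x53828  [2 reads]
#6 VA=0x1C0088A (r,kernel):
  lvl0: tbl 0x2D, slot 14 ⇒ 0x1006 (P0/RW1/US1/PS0)
  ✗ PAGE_NOT_PRESENT  [1 reads]
#7 VA=0x280D828 (r,kernel):
  TLB hit vpn=0x280D → PA=0x53828

Access #5 fault: NONE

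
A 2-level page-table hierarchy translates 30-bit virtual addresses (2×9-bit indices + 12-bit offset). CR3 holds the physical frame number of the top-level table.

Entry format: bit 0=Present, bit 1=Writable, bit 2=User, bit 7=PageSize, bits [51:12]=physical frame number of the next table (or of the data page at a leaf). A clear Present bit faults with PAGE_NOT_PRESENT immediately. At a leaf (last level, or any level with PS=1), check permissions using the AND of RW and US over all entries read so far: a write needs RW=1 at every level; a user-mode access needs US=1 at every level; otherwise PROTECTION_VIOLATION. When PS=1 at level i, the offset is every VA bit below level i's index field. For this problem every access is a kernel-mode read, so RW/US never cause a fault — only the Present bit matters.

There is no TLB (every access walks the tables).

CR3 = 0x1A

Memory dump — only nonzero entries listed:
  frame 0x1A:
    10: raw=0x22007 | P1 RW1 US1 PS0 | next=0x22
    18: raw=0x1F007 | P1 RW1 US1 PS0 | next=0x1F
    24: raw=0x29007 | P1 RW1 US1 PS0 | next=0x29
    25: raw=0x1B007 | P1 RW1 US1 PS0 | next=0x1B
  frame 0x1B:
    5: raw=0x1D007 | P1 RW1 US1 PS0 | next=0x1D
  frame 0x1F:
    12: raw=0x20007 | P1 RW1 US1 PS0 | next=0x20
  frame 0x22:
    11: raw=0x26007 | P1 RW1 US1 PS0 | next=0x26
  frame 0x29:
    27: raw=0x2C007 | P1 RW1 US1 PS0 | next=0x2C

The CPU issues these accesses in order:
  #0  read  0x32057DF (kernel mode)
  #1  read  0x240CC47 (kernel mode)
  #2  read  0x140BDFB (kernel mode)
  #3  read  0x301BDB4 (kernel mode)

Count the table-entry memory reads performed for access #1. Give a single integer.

Per-access translation:
#0 VA=0x32057DF (r,kernel):
  L0: frame=0x1A idx=25 entry=0x1B007 [P=1 RW=1 US=1 PS=0]
  L1: frame=0x1B idx=5 entry=0x1D007 [P=1 RW=1 US=1 PS=0]
  ✓ 0x1D7DF  — 2 lookups
#1 VA=0x240CC47 (r,kernel):
  L0: frame=0x1A idx=18 entry=0x1F007 [P=1 RW=1 US=1 PS=0]
  L1: frame=0x1F idx=12 entry=0x20007 [P=1 RW=1 US=1 PS=0]
  ✓ 0x20C47  — 2 lookups
#2 VA=0x140BDFB (r,kernel):
  L0: frame=0x1A idx=10 entry=0x22007 [P=1 RW=1 US=1 PS=0]
  L1: frame=0x22 idx=11 entry=0x26007 [P=1 RW=1 US=1 PS=0]
  ✓ 0x26DFB  — 2 lookups
#3 VA=0x301BDB4 (r,kernel):
  L0: frame=0x1A idx=24 entry=0x29007 [P=1 RW=1 US=1 PS=0]
  L1: frame=0x29 idx=27 entry=0x2C007 [P=1 RW=1 US=1 PS=0]
  ✓ 0x2CDB4  — 2 lookups

Entries read for #1: 2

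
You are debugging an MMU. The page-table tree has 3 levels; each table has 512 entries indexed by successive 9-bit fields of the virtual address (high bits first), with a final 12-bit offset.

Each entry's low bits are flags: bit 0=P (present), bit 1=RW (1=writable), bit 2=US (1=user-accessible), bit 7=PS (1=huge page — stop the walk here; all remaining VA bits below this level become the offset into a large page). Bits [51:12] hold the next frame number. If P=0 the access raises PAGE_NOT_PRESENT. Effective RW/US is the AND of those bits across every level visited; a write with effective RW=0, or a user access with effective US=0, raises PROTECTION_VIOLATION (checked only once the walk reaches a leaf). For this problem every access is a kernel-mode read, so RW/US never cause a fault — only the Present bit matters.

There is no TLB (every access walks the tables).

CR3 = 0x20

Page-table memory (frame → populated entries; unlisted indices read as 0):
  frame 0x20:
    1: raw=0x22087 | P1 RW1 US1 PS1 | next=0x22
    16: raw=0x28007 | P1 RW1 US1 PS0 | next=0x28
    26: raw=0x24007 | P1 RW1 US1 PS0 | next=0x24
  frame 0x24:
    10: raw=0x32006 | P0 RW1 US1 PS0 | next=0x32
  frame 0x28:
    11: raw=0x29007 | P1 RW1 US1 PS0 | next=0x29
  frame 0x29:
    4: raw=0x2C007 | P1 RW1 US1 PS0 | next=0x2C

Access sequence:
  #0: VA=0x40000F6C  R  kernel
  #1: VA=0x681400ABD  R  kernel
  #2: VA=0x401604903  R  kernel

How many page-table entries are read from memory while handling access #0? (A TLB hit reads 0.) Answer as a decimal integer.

Per-access translation:
#0 VA=0x40000F6C (r,kernel):
  L0 @0x20[1] → 0x22087  P=1,RW=1,US=1,PS=1
  ⇒ phys 0x22F6C (huge @L0)  [1 reads]
#1 VA=0x681400ABD (r,kernel):
  L0 @0x20[26] → 0x24007  P=1,RW=1,US=1,PS=0
  L1 @0x24[10] → 0x32006  P=0,RW=1,US=1,PS=0
  ⇒ fault: PAGE_NOT_PRESENT  — 2 lookups
#2 VA=0x401604903 (r,kernel):
  L0 @0x20[16] → 0x28007  P=1,RW=1,US=1,PS=0
  L1 @0x28[11] → 0x29007  P=1,RW=1,US=1,PS=0
  L2 @0x29[4] → 0x2C007  P=1,RW=1,US=1,PS=0
  ⇒ phys 0x2C903  [3 reads]

Entries read for #0: 1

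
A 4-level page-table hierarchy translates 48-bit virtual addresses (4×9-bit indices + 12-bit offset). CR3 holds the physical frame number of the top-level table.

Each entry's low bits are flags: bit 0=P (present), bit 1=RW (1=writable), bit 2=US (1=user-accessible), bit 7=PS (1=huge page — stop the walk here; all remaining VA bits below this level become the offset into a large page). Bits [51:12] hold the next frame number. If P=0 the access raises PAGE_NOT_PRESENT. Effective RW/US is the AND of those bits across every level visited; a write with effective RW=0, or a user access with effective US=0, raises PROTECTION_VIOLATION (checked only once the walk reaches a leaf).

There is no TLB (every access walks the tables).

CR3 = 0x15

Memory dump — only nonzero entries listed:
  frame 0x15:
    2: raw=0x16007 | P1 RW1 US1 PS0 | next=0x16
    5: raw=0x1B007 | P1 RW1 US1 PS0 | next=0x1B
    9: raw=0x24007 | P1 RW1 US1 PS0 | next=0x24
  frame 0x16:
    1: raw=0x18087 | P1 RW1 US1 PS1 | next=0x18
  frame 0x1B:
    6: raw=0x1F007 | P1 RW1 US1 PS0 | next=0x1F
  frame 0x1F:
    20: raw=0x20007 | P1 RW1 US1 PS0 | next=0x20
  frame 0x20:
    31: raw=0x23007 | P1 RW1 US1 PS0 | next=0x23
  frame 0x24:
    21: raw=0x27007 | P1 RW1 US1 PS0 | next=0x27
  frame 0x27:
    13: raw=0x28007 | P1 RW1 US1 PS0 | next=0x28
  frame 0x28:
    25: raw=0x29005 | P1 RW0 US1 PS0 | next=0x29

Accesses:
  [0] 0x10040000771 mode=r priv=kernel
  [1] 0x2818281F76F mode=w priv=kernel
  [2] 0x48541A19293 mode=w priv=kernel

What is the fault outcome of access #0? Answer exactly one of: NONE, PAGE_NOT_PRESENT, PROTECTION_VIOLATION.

Walk each access:
#0 VA=0x10040000771 (r,kernel):
  lvl0: tbl 0x15, slot 2 ⇒ 0x16007 (P1/RW1/US1/PS0)
  lvl1: tbl 0x16, slot 1 ⇒ 0x18087 (P1/RW1/US1/PS1)
  → PA=0x18771 (huge @L1)  (2 entries read)
#1 VA=0x2818281F76F (w,kernel):
  lvl0: tbl 0x15, slot 5 ⇒ 0x1B007 (P1/RW1/US1/PS0)
  lvl1: tbl 0x1B, slot 6 ⇒ 0x1F007 (P1/RW1/US1/PS0)
  lvl2: tbl 0x1F, slot 20 ⇒ 0x20007 (P1/RW1/US1/PS0)
  lvl3: tbl 0x20, slot 31 ⇒ 0x23007 (P1/RW1/US1/PS0)
  → PA=0x2376F  (4 entries read)
#2 VA=0x48541A19293 (w,kernel):
  lvl0: tbl 0x15, slot 9 ⇒ 0x24007 (P1/RW1/US1/PS0)
  lvl1: tbl 0x24, slot 21 ⇒ 0x27007 (P1/RW1/US1/PS0)
  lvl2: tbl 0x27, slot 13 ⇒ 0x28007 (P1/RW1/US1/PS0)
  lvl3: tbl 0x28, slot 25 ⇒ 0x29005 (P1/RW0/US1/PS0)
  ✗ PROTECTION_VIOLATION  [4 reads]

Access #0 fault: NONE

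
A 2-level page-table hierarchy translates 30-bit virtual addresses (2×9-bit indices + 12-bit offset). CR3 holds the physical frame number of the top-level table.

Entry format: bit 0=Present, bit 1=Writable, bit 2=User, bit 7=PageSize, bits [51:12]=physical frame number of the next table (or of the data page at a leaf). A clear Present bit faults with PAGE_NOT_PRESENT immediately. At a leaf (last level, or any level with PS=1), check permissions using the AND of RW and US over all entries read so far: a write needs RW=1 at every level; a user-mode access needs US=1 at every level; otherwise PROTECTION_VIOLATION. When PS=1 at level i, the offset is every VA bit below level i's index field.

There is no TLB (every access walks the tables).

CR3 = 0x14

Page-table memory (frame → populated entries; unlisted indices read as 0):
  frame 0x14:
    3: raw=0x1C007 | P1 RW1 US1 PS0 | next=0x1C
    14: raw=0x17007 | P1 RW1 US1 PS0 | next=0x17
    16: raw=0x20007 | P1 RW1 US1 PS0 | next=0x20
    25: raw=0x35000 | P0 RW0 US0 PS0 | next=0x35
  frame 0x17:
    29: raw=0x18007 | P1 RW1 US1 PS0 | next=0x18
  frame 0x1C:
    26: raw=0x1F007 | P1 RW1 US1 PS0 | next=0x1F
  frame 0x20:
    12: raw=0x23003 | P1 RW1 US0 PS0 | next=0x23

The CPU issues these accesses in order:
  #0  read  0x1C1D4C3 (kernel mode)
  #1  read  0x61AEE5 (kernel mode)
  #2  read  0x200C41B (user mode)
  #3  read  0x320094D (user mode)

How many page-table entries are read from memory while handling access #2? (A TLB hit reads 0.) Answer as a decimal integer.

Walk each access:
#0 VA=0x1C1D4C3 (r,kernel):
  [0] read 0x14 idx=14: raw=0x17007 flags P=1 W=1 U=1 S=0
  [1] read 0x17 idx=29: raw=0x18007 flags P=1 W=1 U=1 S=0
  ✓ 0x184C3  — 2 lookups
#1 VA=0x61AEE5 (r,kernel):
  [0] read 0x14 idx=3: raw=0x1C007 flags P=1 W=1 U=1 S=0
  [1] read 0x1C idx=26: raw=0x1F007 flags P=1 W=1 U=1 S=0
  ✓ 0x1FEE5  — 2 lookups
#2 VA=0x200C41B (r,user):
  [0] read 0x14 idx=16: raw=0x20007 flags P=1 W=1 U=1 S=0
  [1] read 0x20 idx=12: raw=0x23003 flags P=1 W=1 U=0 S=0
  ⇒ fault: PROTECTION_VIOLATION  — 2 lookups
#3 VA=0x320094D (r,user):
  [0] read 0x14 idx=25: raw=0x35000 flags P=0 W=0 U=0 S=0
  ⇒ fault: PAGE_NOT_PRESENT  — 1 lookups

Entries read for #2: 2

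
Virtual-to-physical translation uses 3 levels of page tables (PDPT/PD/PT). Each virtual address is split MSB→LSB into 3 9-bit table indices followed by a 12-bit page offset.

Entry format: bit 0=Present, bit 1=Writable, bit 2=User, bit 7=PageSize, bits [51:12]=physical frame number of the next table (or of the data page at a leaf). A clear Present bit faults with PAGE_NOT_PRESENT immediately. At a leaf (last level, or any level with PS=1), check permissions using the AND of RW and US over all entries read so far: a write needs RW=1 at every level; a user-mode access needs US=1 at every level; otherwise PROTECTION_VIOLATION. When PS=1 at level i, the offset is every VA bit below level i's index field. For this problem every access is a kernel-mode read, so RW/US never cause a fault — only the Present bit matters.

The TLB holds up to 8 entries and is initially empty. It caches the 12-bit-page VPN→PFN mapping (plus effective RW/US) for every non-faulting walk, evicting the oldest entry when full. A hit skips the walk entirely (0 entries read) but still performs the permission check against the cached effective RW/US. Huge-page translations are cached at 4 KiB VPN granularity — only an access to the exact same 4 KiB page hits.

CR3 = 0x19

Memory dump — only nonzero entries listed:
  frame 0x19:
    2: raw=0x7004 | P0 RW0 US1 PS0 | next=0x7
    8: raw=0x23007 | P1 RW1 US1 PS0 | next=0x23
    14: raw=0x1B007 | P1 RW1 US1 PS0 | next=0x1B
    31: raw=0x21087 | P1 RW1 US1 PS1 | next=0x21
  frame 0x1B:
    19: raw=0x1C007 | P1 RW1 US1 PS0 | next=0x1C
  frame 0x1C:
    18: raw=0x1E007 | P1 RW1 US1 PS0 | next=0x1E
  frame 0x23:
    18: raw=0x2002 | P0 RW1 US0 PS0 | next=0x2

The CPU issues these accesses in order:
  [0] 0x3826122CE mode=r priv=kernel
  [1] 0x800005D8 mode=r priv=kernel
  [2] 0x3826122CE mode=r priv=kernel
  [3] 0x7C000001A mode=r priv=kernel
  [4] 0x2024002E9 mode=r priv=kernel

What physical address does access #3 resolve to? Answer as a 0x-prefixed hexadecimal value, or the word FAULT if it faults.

Trace:
#0 VA=0x3826122CE (r,kernel):
  L0: frame=0x19 idx=14 entry=0x1B007 [P=1 RW=1 US=1 PS=0]
  L1: frame=0x1B idx=19 entry=0x1C007 [P=1 RW=1 US=1 PS=0]
  L2: frame=0x1C idx=18 entry=0x1E007 [P=1 RW=1 US=1 PS=0]
  → PA=0x1E2CE  (3 entries read)
#1 VA=0x800005D8 (r,kernel):
  L0: frame=0x19 idx=2 entry=0x7004 [P=0 RW=0 US=1 PS=0]
  → PAGE_NOT_PRESENT  (1 entries read)
#2 VA=0x3826122CE (r,kernel):
  TLB hit vpn=0x382612 → PA=0x1E2CE
#3 VA=0x7C000001A (r,kernel):
  L0: frame=0x19 idx=31 entry=0x21087 [P=1 RW=1 US=1 PS=1]
  → PA=0x2101A (huge @L0)  (1 entries read)
#4 VA=0x2024002E9 (r,kernel):
  L0: frame=0x19 idx=8 entry=0x23007 [P=1 RW=1 US=1 PS=0]
  L1: frame=0x23 idx=18 entry=0x2002 [P=0 RW=1 US=0 PS=0]
  → PAGE_NOT_PRESENT  (2 entries read)

Access #3 PA: 0x2101A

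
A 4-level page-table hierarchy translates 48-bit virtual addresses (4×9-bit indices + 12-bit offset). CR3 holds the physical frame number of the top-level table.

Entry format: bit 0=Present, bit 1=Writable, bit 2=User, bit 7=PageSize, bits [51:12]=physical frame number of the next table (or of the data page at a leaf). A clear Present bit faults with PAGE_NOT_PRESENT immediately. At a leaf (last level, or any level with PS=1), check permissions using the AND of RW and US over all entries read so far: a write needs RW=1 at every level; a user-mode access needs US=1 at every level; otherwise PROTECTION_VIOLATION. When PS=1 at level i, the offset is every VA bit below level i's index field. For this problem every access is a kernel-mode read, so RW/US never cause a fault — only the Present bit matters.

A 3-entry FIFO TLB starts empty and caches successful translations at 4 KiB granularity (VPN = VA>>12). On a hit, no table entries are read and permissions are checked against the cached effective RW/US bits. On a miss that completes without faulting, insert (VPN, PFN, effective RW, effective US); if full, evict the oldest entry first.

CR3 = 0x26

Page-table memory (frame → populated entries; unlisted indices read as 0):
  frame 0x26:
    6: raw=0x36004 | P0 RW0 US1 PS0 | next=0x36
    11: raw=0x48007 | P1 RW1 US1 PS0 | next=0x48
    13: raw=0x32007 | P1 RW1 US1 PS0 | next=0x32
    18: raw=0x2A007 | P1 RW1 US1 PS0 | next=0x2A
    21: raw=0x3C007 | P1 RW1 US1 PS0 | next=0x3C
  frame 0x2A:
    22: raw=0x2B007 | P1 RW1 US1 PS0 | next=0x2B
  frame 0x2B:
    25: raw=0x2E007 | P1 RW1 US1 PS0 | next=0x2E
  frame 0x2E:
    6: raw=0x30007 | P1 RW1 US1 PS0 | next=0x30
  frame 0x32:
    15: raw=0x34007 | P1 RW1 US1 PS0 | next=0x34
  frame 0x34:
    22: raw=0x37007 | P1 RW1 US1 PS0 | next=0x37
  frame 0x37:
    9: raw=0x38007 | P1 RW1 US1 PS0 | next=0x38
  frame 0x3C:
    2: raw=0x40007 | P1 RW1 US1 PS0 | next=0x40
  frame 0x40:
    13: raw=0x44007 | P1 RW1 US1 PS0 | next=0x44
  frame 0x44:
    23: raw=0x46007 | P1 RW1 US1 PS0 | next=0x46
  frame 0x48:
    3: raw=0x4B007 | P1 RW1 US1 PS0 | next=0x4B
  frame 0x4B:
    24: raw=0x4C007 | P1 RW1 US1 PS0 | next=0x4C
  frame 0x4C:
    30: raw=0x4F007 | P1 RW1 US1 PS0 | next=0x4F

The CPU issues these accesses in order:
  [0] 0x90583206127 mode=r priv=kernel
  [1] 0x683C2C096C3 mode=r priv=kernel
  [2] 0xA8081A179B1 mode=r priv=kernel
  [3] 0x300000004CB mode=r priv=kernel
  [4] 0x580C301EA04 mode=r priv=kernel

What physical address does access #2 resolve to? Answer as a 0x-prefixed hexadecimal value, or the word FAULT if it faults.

Walk each access:
#0 VA=0x90583206127 (r,kernel):
  [0] read 0x26 idx=18: raw=0x2A007 flags P=1 W=1 U=1 S=0
  [1] read 0x2A idx=22: raw=0x2B007 flags P=1 W=1 U=1 S=0
  [2] read 0x2B idx=25: raw=0x2E007 flags P=1 W=1 U=1 S=0
  [3] read 0x2E idx=6: raw=0x30007 flags P=1 W=1 U=1 S=0
  ✓ 0x30127  — 4 lookups
#1 VA=0x683C2C096C3 (r,kernel):
  [0] read 0x26 idx=13: raw=0x32007 flags P=1 W=1 U=1 S=0
  [1] read 0x32 idx=15: raw=0x34007 flags P=1 W=1 U=1 S=0
  [2] read 0x34 idx=22: raw=0x37007 flags P=1 W=1 U=1 S=0
  [3] read 0x37 idx=9: raw=0x38007 flags P=1 W=1 U=1 S=0
  ✓ 0x386C3  — 4 lookups
#2 VA=0xA8081A179B1 (r,kernel):
  [0] read 0x26 idx=21: raw=0x3C007 flags P=1 W=1 U=1 S=0
  [1] read 0x3C idx=2: raw=0x40007 flags P=1 W=1 U=1 S=0
  [2] read 0x40 idx=13: raw=0x44007 flags P=1 W=1 U=1 S=0
  [3] read 0x44 idx=23: raw=0x46007 flags P=1 W=1 U=1 S=0
  ✓ 0x469B1  — 4 lookups
#3 VA=0x300000004CB (r,kernel):
  [0] read 0x26 idx=6: raw=0x36004 flags P=0 W=0 U=1 S=0
  ⇒ fault: PAGE_NOT_PRESENT  — 1 lookups
#4 VA=0x580C301EA04 (r,kernel):
  [0] read 0x26 idx=11: raw=0x48007 flags P=1 W=1 U=1 S=0
  [1] read 0x48 idx=3: raw=0x4B007 flags P=1 W=1 U=1 S=0
  [2] read 0x4B idx=24: raw=0x4C007 flags P=1 W=1 U=1 S=0
  [3] read 0x4C idx=30: raw=0x4F007 flags P=1 W=1 U=1 S=0
  ✓ 0x4FA04  — 4 lookups

Access #2 PA: 0x469B1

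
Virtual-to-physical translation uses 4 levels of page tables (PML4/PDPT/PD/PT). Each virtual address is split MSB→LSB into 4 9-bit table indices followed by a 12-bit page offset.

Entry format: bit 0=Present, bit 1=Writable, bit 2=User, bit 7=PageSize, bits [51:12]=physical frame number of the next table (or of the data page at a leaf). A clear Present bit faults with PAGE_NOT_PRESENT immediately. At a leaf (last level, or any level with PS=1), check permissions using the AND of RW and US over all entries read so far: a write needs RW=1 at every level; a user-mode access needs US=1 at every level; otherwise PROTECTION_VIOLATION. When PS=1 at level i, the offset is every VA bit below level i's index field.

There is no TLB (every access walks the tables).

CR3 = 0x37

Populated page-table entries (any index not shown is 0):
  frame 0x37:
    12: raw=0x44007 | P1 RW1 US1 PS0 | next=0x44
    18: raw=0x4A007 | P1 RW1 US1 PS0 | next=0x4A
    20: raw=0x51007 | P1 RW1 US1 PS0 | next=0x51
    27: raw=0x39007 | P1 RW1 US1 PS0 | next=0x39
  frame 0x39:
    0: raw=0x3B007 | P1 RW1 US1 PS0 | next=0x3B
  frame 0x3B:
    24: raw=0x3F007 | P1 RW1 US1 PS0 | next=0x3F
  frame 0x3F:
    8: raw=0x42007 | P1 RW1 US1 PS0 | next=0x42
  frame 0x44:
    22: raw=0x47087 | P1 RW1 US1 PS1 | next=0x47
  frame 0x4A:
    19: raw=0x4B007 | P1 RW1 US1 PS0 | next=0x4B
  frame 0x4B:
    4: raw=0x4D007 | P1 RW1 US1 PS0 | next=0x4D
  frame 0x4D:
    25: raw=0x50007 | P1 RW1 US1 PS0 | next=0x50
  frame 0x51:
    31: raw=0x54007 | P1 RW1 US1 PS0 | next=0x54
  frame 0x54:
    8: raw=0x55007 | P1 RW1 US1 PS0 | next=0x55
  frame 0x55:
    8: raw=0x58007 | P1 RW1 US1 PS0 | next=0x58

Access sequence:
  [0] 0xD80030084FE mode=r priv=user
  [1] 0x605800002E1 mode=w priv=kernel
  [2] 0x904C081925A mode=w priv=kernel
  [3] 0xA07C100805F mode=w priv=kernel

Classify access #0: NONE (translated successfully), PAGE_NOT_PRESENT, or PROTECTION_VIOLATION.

Per-access translation:
#0 VA=0xD80030084FE (r,user):
  lvl0: tbl 0x37, slot 27 ⇒ 0x39007 (P1/RW1/US1/PS0)
  lvl1: tbl 0x39, slot 0 ⇒ 0x3B007 (P1/RW1/US1/PS0)
  lvl2: tbl 0x3B, slot 24 ⇒ 0x3F007 (P1/RW1/US1/PS0)
  lvl3: tbl 0x3F, slot 8 ⇒ 0x42007 (P1/RW1/US1/PS0)
  → PA=0x424FE  (4 entries read)
#1 VA=0x605800002E1 (w,kernel):
  lvl0: tbl 0x37, slot 12 ⇒ 0x44007 (P1/RW1/US1/PS0)
  lvl1: tbl 0x44, slot 22 ⇒ 0x47087 (P1/RW1/US1/PS1)
  → PA=0x472E1 (huge @L1)  (2 entries read)
#2 VA=0x904C081925A (w,kernel):
  lvl0: tbl 0x37, slot 18 ⇒ 0x4A007 (P1/RW1/US1/PS0)
  lvl1: tbl 0x4A, slot 19 ⇒ 0x4B007 (P1/RW1/US1/PS0)
  lvl2: tbl 0x4B, slot 4 ⇒ 0x4D007 (P1/RW1/US1/PS0)
  lvl3: tbl 0x4D, slot 25 ⇒ 0x50007 (P1/RW1/US1/PS0)
  → PA=0x5025A  (4 entries read)
#3 VA=0xA07C100805F (w,kernel):
  lvl0: tbl 0x37, slot 20 ⇒ 0x51007 (P1/RW1/US1/PS0)
  lvl1: tbl 0x51, slot 31 ⇒ 0x54007 (P1/RW1/US1/PS0)
  lvl2: tbl 0x54, slot 8 ⇒ 0x55007 (P1/RW1/US1/PS0)
  lvl3: tbl 0x55, slot 8 ⇒ 0x58007 (P1/RW1/US1/PS0)
  → PA=0x5805F  (4 entries read)

Access #0 fault: NONE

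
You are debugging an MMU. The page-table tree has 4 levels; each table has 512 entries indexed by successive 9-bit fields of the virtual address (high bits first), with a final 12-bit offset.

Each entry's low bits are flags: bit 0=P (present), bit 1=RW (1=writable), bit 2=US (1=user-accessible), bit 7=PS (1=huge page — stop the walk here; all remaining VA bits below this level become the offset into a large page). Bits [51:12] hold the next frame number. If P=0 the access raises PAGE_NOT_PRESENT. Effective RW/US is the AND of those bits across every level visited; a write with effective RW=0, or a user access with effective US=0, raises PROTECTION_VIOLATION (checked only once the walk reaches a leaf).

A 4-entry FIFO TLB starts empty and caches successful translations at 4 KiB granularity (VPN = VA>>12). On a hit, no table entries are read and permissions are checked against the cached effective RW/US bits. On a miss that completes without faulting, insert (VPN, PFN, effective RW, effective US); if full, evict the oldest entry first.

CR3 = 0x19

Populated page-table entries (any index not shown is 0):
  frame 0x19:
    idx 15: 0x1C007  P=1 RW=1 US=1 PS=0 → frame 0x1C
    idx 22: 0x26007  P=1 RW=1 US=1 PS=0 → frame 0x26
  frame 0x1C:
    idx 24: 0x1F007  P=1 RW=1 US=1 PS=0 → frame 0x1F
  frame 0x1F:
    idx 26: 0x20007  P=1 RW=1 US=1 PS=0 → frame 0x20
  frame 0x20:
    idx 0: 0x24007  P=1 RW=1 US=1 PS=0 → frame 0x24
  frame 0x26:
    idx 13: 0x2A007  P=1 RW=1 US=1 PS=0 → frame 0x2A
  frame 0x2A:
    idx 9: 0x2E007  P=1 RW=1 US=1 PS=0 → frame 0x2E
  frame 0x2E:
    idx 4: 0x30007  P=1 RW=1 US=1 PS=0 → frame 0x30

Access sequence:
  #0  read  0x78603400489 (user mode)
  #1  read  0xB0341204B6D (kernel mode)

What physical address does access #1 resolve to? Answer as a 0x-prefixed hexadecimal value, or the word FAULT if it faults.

Trace:
#0 VA=0x78603400489 (r,user):
  L0 @0x19[15] → 0x1C007  P=1,RW=1,US=1,PS=0
  L1 @0x1C[24] → 0x1F007  P=1,RW=1,US=1,PS=0
  L2 @0x1F[26] → 0x20007  P=1,RW=1,US=1,PS=0
  L3 @0x20[0] → 0x24007  P=1,RW=1,US=1,PS=0
  ✓ 0x24489  — 4 lookups
#1 VA=0xB0341204B6D (r,kernel):
  L0 @0x19[22] → 0x26007  P=1,RW=1,US=1,PS=0
  L1 @0x26[13] → 0x2A007  P=1,RW=1,US=1,PS=0
  L2 @0x2A[9] → 0x2E007  P=1,RW=1,US=1,PS=0
  L3 @0x2E[4] → 0x30007  P=1,RW=1,US=1,PS=0
  ✓ 0x30B6D  — 4 lookups

Access #1 PA: 0x30B6D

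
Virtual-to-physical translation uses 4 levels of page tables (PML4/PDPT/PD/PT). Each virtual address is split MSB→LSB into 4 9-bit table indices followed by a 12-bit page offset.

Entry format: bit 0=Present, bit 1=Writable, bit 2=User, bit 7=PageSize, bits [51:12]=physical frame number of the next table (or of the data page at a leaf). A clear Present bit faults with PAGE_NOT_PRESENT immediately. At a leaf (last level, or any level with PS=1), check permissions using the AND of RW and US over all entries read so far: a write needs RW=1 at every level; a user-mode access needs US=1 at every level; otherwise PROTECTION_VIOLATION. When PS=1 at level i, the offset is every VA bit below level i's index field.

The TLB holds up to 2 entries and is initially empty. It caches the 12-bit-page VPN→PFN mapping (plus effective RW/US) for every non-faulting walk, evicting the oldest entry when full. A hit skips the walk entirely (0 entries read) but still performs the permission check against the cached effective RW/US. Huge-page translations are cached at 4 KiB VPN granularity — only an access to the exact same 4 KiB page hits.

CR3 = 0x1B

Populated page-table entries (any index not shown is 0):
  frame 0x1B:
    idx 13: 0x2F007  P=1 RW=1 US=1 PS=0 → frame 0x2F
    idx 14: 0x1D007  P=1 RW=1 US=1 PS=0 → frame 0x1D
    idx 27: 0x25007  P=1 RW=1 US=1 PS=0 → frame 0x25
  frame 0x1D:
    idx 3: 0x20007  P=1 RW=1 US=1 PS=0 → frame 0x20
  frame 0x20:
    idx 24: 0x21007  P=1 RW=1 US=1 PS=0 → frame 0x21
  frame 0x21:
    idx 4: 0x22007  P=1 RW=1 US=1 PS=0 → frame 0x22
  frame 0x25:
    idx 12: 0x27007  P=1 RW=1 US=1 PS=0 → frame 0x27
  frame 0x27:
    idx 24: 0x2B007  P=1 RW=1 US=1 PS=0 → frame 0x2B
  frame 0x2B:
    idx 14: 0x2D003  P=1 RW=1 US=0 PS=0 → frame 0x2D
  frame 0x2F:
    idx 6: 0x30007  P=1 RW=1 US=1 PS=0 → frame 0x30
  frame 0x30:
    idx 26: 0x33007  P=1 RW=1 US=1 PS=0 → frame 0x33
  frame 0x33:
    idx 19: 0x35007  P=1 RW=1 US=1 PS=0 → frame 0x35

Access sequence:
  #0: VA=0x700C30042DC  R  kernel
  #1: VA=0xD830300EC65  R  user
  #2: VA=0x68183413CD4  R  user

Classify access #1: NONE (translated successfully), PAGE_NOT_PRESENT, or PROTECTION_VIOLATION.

Walk each access:
#0 VA=0x700C30042DC (r,kernel):
  lvl0: tbl 0x1B, slot 14 ⇒ 0x1D007 (P1/RW1/US1/PS0)
  lvl1: tbl 0x1D, slot 3 ⇒ 0x20007 (P1/RW1/US1/PS0)
  lvl2: tbl 0x20, slot 24 ⇒ 0x21007 (P1/RW1/US1/PS0)
  lvl3: tbl 0x21, slot 4 ⇒ 0x22007 (P1/RW1/US1/PS0)
  → PA=0x222DC  (4 entries read)
#1 VA=0xD830300EC65 (r,user):
  lvl0: tbl 0x1B, slot 27 ⇒ 0x25007 (P1/RW1/US1/PS0)
  lvl1: tbl 0x25, slot 12 ⇒ 0x27007 (P1/RW1/US1/PS0)
  lvl2: tbl 0x27, slot 24 ⇒ 0x2B007 (P1/RW1/US1/PS0)
  lvl3: tbl 0x2B, slot 14 ⇒ 0x2D003 (P1/RW1/US0/PS0)
  ✗ PROTECTION_VIOLATION  [4 reads]
#2 VA=0x68183413CD4 (r,user):
  lvl0: tbl 0x1B, slot 13 ⇒ 0x2F007 (P1/RW1/US1/PS0)
  lvl1: tbl 0x2F, slot 6 ⇒ 0x30007 (P1/RW1/US1/PS0)
  lvl2: tbl 0x30, slot 26 ⇒ 0x33007 (P1/RW1/US1/PS0)
  lvl3: tbl 0x33, slot 19 ⇒ 0x35007 (P1/RW1/US1/PS0)
  → PA=0x35CD4  (4 entries read)

Access #1 fault: PROTECTION_VIOLATION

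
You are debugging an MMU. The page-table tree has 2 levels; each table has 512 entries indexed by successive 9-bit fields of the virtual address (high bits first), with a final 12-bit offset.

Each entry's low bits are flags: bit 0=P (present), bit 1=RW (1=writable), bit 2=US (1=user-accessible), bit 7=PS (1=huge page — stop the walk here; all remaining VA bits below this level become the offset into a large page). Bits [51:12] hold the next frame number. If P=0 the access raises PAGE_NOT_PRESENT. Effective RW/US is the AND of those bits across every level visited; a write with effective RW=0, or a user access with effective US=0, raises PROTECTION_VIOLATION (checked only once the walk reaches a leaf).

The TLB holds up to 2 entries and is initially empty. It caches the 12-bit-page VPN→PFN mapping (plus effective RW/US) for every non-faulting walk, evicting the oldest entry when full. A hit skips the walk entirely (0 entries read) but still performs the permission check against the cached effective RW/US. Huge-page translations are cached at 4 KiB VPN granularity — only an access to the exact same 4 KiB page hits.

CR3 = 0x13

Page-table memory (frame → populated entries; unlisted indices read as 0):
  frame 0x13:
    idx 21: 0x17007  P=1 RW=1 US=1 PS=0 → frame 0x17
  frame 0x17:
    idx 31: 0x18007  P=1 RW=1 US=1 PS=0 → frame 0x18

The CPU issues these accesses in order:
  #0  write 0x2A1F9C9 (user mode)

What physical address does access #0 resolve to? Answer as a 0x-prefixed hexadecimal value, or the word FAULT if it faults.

Walk each access:
#0 VA=0x2A1F9C9 (w,user):
  lvl0: tbl 0x13, slot 21 ⇒ 0x17007 (P1/RW1/US1/PS0)
  lvl1: tbl 0x17, slot 31 ⇒ 0x18007 (P1/RW1/US1/PS0)
  ✓ 0x189C9  — 2 lookups

Access #0 PA: 0x189C9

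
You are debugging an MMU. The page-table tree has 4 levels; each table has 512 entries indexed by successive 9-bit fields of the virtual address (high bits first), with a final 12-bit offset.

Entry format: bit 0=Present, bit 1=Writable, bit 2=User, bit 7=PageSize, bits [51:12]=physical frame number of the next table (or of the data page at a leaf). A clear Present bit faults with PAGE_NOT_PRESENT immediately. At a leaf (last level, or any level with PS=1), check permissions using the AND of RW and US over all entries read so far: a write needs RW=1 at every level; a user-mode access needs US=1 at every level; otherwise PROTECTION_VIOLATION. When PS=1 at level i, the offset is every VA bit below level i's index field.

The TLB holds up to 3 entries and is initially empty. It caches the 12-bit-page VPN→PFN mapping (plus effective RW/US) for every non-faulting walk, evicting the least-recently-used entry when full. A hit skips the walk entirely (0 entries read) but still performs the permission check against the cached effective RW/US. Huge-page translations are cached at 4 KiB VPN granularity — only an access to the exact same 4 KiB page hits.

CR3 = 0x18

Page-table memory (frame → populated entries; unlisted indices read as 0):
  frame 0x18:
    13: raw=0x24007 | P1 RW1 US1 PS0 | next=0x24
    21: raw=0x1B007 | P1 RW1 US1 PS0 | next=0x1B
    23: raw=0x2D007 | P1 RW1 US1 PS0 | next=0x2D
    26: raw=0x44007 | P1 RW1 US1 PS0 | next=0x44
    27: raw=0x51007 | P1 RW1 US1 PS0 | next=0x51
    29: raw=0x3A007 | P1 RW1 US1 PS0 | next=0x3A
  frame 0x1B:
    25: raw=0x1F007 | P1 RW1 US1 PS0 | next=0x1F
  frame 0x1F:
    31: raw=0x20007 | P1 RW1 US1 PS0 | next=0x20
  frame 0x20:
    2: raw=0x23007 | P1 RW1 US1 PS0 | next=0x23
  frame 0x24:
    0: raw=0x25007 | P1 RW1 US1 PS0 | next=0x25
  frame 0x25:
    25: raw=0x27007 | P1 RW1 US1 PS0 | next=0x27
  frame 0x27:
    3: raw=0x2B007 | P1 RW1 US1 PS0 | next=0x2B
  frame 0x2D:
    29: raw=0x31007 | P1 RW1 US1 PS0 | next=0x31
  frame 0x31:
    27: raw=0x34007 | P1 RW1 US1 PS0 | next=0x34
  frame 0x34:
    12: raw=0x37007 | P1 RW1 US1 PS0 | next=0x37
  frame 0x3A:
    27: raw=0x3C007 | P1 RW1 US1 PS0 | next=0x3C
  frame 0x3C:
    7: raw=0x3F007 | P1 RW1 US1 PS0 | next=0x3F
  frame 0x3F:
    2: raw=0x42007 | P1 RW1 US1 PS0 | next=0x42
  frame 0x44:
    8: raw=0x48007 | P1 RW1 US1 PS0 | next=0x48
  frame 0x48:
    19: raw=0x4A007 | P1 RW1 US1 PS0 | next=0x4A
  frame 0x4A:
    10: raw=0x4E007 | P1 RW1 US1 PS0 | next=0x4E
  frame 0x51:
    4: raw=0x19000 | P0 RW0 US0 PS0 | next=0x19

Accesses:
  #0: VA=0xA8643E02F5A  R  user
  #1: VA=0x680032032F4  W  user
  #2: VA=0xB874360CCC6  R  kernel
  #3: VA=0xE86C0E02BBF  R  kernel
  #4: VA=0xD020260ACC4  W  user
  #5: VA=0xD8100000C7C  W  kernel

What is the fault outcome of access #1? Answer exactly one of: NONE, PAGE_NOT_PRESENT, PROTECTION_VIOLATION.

Trace:
#0 VA=0xA8643E02F5A (r,user):
  lvl0: tbl 0x18, slot 21 ⇒ 0x1B007 (P1/RW1/US1/PS0)
  lvl1: tbl 0x1B, slot 25 ⇒ 0x1F007 (P1/RW1/US1/PS0)
  lvl2: tbl 0x1F, slot 31 ⇒ 0x20007 (P1/RW1/US1/PS0)
  lvl3: tbl 0x20, slot 2 ⇒ 0x23007 (P1/RW1/US1/PS0)
  ⇒ phys 0x23F5A  [4 reads]
#1 VA=0x680032032F4 (w,user):
  lvl0: tbl 0x18, slot 13 ⇒ 0x24007 (P1/RW1/US1/PS0)
  lvl1: tbl 0x24, slot 0 ⇒ 0x25007 (P1/RW1/US1/PS0)
  lvl2: tbl 0x25, slot 25 ⇒ 0x27007 (P1/RW1/US1/PS0)
  lvl3: tbl 0x27, slot 3 ⇒ 0x2B007 (P1/RW1/US1/PS0)
  ⇒ phys 0x2B2F4  [4 reads]
#2 VA=0xB874360CCC6 (r,kernel):
  lvl0: tbl 0x18, slot 23 ⇒ 0x2D007 (P1/RW1/US1/PS0)
  lvl1: tbl 0x2D, slot 29 ⇒ 0x31007 (P1/RW1/US1/PS0)
  lvl2: tbl 0x31, slot 27 ⇒ 0x34007 (P1/RW1/US1/PS0)
  lvl3: tbl 0x34, slot 12 ⇒ 0x37007 (P1/RW1/US1/PS0)
  ⇒ phys 0x37CC6  [4 reads]
#3 VA=0xE86C0E02BBF (r,kernel):
  lvl0: tbl 0x18, slot 29 ⇒ 0x3A007 (P1/RW1/US1/PS0)
  lvl1: tbl 0x3A, slot 27 ⇒ 0x3C007 (P1/RW1/US1/PS0)
  lvl2: tbl 0x3C, slot 7 ⇒ 0x3F007 (P1/RW1/US1/PS0)
  lvl3: tbl 0x3F, slot 2 ⇒ 0x42007 (P1/RW1/US1/PS0)
  ⇒ phys 0x42BBF  [4 reads]
#4 VA=0xD020260ACC4 (w,user):
  lvl0: tbl 0x18, slot 26 ⇒ 0x44007 (P1/RW1/US1/PS0)
  lvl1: tbl 0x44, slot 8 ⇒ 0x48007 (P1/RW1/US1/PS0)
  lvl2: tbl 0x48, slot 19 ⇒ 0x4A007 (P1/RW1/US1/PS0)
  lvl3: tbl 0x4A, slot 10 ⇒ 0x4E007 (P1/RW1/US1/PS0)
  ⇒ phys 0x4ECC4  [4 reads]
#5 VA=0xD8100000C7C (w,kernel):
  lvl0: tbl 0x18, slot 27 ⇒ 0x51007 (P1/RW1/US1/PS0)
  lvl1: tbl 0x51, slot 4 ⇒ 0x19000 (P0/RW0/US0/PS0)
  ⇒ fault: PAGE_NOT_PRESENT  — 2 lookups

Access #1 fault: NONE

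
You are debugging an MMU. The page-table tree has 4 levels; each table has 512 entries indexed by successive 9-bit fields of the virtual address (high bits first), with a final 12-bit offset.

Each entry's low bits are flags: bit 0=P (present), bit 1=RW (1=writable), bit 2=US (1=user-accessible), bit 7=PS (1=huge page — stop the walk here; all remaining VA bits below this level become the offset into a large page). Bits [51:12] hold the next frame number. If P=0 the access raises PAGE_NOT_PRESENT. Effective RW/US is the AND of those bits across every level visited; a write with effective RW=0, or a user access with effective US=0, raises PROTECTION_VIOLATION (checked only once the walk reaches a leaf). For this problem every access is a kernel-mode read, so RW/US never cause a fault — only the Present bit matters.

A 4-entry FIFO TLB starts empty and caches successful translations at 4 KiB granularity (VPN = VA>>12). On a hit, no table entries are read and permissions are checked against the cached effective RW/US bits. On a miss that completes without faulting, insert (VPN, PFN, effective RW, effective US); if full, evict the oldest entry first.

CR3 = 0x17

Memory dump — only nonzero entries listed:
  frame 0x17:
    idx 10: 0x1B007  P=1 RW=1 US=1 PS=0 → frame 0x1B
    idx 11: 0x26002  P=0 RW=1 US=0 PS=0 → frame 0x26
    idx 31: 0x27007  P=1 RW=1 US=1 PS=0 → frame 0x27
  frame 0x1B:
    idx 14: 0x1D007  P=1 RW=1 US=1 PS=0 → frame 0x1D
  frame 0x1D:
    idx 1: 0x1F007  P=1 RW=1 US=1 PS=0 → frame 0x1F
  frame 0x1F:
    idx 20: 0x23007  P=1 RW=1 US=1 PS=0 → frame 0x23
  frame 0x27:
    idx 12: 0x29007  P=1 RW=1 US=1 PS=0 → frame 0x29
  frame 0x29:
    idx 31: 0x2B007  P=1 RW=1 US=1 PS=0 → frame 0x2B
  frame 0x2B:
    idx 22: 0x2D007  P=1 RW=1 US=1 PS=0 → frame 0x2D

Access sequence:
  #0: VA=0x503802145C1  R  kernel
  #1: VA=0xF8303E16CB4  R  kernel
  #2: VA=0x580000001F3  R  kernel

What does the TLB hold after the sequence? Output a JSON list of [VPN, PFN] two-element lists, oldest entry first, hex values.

Per-access translation:
#0 VA=0x503802145C1 (r,kernel):
  lvl0: tbl 0x17, slot 10 ⇒ 0x1B007 (P1/RW1/US1/PS0)
  lvl1: tbl 0x1B, slot 14 ⇒ 0x1D007 (P1/RW1/US1/PS0)
  lvl2: tbl 0x1D, slot 1 ⇒ 0x1F007 (P1/RW1/US1/PS0)
  lvl3: tbl 0x1F, slot 20 ⇒ 0x23007 (P1/RW1/US1/PS0)
  ⇒ phys 0x235C1  [4 reads]
#1 VA=0xF8303E16CB4 (r,kernel):
  lvl0: tbl 0x17, slot 31 ⇒ 0x27007 (P1/RW1/US1/PS0)
  lvl1: tbl 0x27, slot 12 ⇒ 0x29007 (P1/RW1/US1/PS0)
  lvl2: tbl 0x29, slot 31 ⇒ 0x2B007 (P1/RW1/US1/PS0)
  lvl3: tbl 0x2B, slot 22 ⇒ 0x2D007 (P1/RW1/US1/PS0)
  ⇒ phys 0x2DCB4  [4 reads]
#2 VA=0x580000001F3 (r,kernel):
  lvl0: tbl 0x17, slot 11 ⇒ 0x26002 (P0/RW1/US0/PS0)
  → PAGE_NOT_PRESENT  (1 entries read)

TLB: [["0x50380214", "0x23"], ["0xF8303E16", "0x2D"]]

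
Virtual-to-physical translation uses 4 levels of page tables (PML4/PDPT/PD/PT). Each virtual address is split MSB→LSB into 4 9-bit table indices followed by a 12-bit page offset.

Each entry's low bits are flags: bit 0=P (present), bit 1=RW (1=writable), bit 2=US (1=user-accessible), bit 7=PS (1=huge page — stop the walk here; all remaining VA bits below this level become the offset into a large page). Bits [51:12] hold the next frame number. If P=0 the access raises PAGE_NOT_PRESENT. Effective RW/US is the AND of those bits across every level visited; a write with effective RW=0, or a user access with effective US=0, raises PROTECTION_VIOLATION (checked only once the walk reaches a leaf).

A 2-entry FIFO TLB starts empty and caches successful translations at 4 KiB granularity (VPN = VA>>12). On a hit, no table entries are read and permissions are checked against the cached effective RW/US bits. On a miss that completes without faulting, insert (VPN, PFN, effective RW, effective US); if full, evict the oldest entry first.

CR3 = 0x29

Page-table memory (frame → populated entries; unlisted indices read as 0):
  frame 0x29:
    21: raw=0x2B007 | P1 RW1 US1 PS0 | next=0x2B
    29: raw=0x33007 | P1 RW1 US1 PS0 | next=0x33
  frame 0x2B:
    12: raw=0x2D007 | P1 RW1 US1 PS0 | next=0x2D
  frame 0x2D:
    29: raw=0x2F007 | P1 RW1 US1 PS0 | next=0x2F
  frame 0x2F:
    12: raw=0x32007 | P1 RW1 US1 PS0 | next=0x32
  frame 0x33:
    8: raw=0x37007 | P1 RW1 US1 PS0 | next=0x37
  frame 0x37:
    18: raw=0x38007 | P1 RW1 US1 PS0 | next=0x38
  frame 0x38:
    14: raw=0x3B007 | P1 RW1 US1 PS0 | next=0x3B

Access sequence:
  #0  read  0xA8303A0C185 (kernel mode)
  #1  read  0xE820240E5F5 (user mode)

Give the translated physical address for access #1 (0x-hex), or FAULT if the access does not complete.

Trace:
#0 VA=0xA8303A0C185 (r,kernel):
  L0: frame=0x29 idx=21 entry=0x2B007 [P=1 RW=1 US=1 PS=0]
  L1: frame=0x2B idx=12 entry=0x2D007 [P=1 RW=1 US=1 PS=0]
  L2: frame=0x2D idx=29 entry=0x2F007 [P=1 RW=1 US=1 PS=0]
  L3: frame=0x2F idx=12 entry=0x32007 [P=1 RW=1 US=1 PS=0]
  ⇒ phys 0x32185  [4 reads]
#1 VA=0xE820240E5F5 (r,user):
  L0: frame=0x29 idx=29 entry=0x33007 [P=1 RW=1 US=1 PS=0]
  L1: frame=0x33 idx=8 entry=0x37007 [P=1 RW=1 US=1 PS=0]
  L2: frame=0x37 idx=18 entry=0x38007 [P=1 RW=1 US=1 PS=0]
  L3: frame=0x38 idx=14 entry=0x3B007 [P=1 RW=1 US=1 PS=0]
  ⇒ phys 0x3B5F5  [4 reads]

Access #1 PA: 0x3B5F5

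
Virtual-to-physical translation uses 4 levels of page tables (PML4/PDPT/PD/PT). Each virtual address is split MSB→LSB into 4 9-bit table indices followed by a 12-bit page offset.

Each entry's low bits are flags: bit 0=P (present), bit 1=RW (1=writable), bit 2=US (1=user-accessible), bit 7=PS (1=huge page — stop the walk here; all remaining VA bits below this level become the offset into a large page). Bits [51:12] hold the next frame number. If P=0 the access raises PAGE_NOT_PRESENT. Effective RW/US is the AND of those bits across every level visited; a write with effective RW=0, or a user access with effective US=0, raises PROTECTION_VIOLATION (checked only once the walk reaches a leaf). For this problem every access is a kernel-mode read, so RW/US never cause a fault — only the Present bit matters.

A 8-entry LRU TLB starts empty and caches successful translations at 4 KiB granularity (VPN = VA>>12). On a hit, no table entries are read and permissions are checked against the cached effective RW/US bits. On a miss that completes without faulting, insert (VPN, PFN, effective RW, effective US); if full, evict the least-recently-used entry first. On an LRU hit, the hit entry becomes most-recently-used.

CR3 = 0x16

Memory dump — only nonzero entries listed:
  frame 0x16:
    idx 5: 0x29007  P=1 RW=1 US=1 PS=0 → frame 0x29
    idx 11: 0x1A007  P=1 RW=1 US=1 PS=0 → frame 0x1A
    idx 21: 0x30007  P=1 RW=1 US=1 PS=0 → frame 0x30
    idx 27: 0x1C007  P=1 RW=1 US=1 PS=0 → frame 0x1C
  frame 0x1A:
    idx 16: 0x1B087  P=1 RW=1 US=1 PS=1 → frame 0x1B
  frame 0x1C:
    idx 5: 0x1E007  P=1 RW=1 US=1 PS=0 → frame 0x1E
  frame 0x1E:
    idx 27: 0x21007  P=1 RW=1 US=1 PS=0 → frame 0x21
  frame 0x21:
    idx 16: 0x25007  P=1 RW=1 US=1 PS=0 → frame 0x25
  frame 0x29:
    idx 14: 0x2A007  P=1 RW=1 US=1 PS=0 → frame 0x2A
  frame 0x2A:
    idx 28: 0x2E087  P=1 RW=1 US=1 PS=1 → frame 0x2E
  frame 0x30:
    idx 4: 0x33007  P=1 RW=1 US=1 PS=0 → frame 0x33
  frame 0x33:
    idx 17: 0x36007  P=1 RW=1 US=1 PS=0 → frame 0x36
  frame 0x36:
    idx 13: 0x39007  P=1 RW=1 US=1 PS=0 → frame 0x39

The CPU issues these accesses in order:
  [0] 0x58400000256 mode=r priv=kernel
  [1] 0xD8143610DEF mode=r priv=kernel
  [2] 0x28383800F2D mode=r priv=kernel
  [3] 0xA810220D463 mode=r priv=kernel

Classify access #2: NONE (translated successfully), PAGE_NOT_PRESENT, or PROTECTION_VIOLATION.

Trace:
#0 VA=0x58400000256 (r,kernel):
  lvl0: tbl 0x16, slot 11 ⇒ 0x1A007 (P1/RW1/US1/PS0)
  lvl1: tbl 0x1A, slot 16 ⇒ 0x1B087 (P1/RW1/US1/PS1)
  → PA=0x1B256 (huge @L1)  (2 entries read)
#1 VA=0xD8143610DEF (r,kernel):
  lvl0: tbl 0x16, slot 27 ⇒ 0x1C007 (P1/RW1/US1/PS0)
  lvl1: tbl 0x1C, slot 5 ⇒ 0x1E007 (P1/RW1/US1/PS0)
  lvl2: tbl 0x1E, slot 27 ⇒ 0x21007 (P1/RW1/US1/PS0)
  lvl3: tbl 0x21, slot 16 ⇒ 0x25007 (P1/RW1/US1/PS0)
  → PA=0x25DEF  (4 entries read)
#2 VA=0x28383800F2D (r,kernel):
  lvl0: tbl 0x16, slot 5 ⇒ 0x29007 (P1/RW1/US1/PS0)
  lvl1: tbl 0x29, slot 14 ⇒ 0x2A007 (P1/RW1/US1/PS0)
  lvl2: tbl 0x2A, slot 28 ⇒ 0x2E087 (P1/RW1/US1/PS1)
  → PA=0x2EF2D (huge @L2)  (3 entries read)
#3 VA=0xA810220D463 (r,kernel):
  lvl0: tbl 0x16, slot 21 ⇒ 0x30007 (P1/RW1/US1/PS0)
  lvl1: tbl 0x30, slot 4 ⇒ 0x33007 (P1/RW1/US1/PS0)
  lvl2: tbl 0x33, slot 17 ⇒ 0x36007 (P1/RW1/US1/PS0)
  lvl3: tbl 0x36, slot 13 ⇒ 0x39007 (P1/RW1/US1/PS0)
  → PA=0x39463  (4 entries read)

Access #2 fault: NONE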